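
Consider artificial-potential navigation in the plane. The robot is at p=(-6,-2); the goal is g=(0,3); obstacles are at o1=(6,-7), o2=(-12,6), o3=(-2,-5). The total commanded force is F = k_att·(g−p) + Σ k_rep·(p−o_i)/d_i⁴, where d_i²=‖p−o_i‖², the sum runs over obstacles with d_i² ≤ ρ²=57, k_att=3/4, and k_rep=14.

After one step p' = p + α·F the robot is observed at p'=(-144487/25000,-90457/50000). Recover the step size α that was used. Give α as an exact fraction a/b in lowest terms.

α = 1/20

F_att = 3/4·(g−p) = 3/4·(6,5) = (4.5000,3.7500)
o1: d²=169 > ρ²=57 → inactive
o2: d²=100 > ρ²=57 → inactive
o3: d²=25 ≤ ρ²=57; F_rep = 14·(-4,3)/25² = (-0.0896,0.0672)
F = F_att + ΣF_rep = (4.4104,3.8172)
Δp = p'−p = (0.2205,0.1909); α = Δx/Fx = (5513/25000) / (5513/1250) = 1/20
check: Δy/Fy = (9543/50000) / (9543/2500) = 1/20 ✓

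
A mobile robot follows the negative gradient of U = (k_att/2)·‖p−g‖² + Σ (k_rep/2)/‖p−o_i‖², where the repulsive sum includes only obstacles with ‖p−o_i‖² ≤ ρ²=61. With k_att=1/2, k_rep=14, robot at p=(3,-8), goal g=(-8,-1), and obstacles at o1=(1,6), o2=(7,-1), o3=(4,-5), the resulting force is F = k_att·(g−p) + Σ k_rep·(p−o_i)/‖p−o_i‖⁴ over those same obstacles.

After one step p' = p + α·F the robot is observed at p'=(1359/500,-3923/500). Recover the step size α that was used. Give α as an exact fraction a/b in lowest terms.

F_att = 1/2·(g−p) = 1/2·(-11,7) = (-5.5000,3.5000)
o1: d²=200 > ρ²=61 → inactive
o2: d²=65 > ρ²=61 → inactive
o3: d²=10 ≤ ρ²=61; F_rep = 14·(-1,-3)/10² = (-0.1400,-0.4200)
F = F_att + ΣF_rep = (-5.6400,3.0800)
Δp = p'−p = (-0.2820,0.1540); α = Δx/Fx = (-141/500) / (-141/25) = 1/20
check: Δy/Fy = (77/500) / (77/25) = 1/20 ✓

α = 1/20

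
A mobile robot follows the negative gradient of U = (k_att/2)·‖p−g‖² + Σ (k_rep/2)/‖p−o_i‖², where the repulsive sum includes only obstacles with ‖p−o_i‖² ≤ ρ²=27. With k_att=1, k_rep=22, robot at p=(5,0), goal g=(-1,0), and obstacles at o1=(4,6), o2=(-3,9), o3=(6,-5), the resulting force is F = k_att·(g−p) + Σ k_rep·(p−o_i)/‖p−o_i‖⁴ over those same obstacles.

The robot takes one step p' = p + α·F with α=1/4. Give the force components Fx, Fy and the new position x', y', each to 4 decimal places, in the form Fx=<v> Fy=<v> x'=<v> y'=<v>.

F_att = 1·(g−p) = 1·(-6,0) = (-6.0000,0.0000)
o1: d²=37 > ρ²=27 → inactive
o2: d²=145 > ρ²=27 → inactive
o3: d²=26 ≤ ρ²=27; F_rep = 22·(-1,5)/26² = (-0.0325,0.1627)
F = F_att + ΣF_rep = (-6.0325,0.1627)
p' = p + 1/4·F = (3.4919,0.0407)

Fx=-6.0325 Fy=0.1627 x'=3.4919 y'=0.0407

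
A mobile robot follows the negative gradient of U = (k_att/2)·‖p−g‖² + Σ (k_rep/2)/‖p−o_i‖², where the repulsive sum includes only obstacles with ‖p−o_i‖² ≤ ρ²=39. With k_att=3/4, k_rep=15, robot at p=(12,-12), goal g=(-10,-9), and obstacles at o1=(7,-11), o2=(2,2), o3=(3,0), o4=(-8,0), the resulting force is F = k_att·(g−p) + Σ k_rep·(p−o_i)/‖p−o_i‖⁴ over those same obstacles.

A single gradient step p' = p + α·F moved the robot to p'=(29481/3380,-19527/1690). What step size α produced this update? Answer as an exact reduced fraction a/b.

F_att = 3/4·(g−p) = 3/4·(-22,3) = (-16.5000,2.2500)
o1: d²=26 ≤ ρ²=39; F_rep = 15·(5,-1)/26² = (0.1109,-0.0222)
o2: d²=296 > ρ²=39 → inactive
o3: d²=225 > ρ²=39 → inactive
o4: d²=544 > ρ²=39 → inactive
F = F_att + ΣF_rep = (-16.3891,2.2278)
Δp = p'−p = (-3.2778,0.4456); α = Δx/Fx = (-11079/3380) / (-11079/676) = 1/5
check: Δy/Fy = (753/1690) / (753/338) = 1/5 ✓

α = 1/5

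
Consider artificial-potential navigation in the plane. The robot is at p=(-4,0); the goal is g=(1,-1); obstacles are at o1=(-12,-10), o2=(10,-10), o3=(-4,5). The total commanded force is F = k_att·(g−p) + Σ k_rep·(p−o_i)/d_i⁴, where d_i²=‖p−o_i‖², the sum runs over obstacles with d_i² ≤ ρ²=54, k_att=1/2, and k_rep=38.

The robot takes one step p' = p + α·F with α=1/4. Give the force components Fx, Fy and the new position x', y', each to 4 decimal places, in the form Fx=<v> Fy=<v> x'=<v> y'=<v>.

Fx=2.5000 Fy=-0.8040 x'=-3.3750 y'=-0.2010

F_att = 1/2·(g−p) = 1/2·(5,-1) = (2.5000,-0.5000)
o1: d²=164 > ρ²=54 → inactive
o2: d²=296 > ρ²=54 → inactive
o3: d²=25 ≤ ρ²=54; F_rep = 38·(0,-5)/25² = (0.0000,-0.3040)
F = F_att + ΣF_rep = (2.5000,-0.8040)
p' = p + 1/4·F = (-3.3750,-0.2010)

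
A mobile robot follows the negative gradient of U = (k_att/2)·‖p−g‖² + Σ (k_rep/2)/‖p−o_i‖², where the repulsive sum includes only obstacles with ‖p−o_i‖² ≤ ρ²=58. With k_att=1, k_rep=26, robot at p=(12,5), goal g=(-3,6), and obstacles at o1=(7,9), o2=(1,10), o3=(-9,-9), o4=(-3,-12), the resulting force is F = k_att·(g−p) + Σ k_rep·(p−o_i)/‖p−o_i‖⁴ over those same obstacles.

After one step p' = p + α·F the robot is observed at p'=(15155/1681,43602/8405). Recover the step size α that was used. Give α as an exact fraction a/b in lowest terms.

α = 1/5

F_att = 1·(g−p) = 1·(-15,1) = (-15.0000,1.0000)
o1: d²=41 ≤ ρ²=58; F_rep = 26·(5,-4)/41² = (0.0773,-0.0619)
o2: d²=146 > ρ²=58 → inactive
o3: d²=637 > ρ²=58 → inactive
o4: d²=514 > ρ²=58 → inactive
F = F_att + ΣF_rep = (-14.9227,0.9381)
Δp = p'−p = (-2.9845,0.1876); α = Δx/Fx = (-5017/1681) / (-25085/1681) = 1/5
check: Δy/Fy = (1577/8405) / (1577/1681) = 1/5 ✓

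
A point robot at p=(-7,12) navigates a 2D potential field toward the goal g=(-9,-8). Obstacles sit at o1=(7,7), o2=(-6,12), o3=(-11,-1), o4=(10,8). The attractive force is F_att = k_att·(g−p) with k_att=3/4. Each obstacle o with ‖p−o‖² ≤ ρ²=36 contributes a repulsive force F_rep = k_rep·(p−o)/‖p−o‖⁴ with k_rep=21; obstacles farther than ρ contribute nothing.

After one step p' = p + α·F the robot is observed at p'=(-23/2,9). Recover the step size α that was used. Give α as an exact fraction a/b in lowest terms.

F_att = 3/4·(g−p) = 3/4·(-2,-20) = (-1.5000,-15.0000)
o1: d²=221 > ρ²=36 → inactive
o2: d²=1 ≤ ρ²=36; F_rep = 21·(-1,0)/1² = (-21.0000,0.0000)
o3: d²=185 > ρ²=36 → inactive
o4: d²=305 > ρ²=36 → inactive
F = F_att + ΣF_rep = (-22.5000,-15.0000)
Δp = p'−p = (-4.5000,-3.0000); α = Δx/Fx = (-9/2) / (-45/2) = 1/5
check: Δy/Fy = (-3) / (-15) = 1/5 ✓

α = 1/5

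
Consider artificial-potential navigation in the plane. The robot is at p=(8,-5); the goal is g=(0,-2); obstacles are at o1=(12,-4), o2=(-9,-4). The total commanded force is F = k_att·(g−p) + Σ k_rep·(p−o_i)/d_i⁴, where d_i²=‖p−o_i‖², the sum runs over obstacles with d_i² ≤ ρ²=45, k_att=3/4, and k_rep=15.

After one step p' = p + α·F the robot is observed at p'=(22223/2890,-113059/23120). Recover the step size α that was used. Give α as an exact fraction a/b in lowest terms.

F_att = 3/4·(g−p) = 3/4·(-8,3) = (-6.0000,2.2500)
o1: d²=17 ≤ ρ²=45; F_rep = 15·(-4,-1)/17² = (-0.2076,-0.0519)
o2: d²=290 > ρ²=45 → inactive
F = F_att + ΣF_rep = (-6.2076,2.1981)
Δp = p'−p = (-0.3104,0.1099); α = Δx/Fx = (-897/2890) / (-1794/289) = 1/20
check: Δy/Fy = (2541/23120) / (2541/1156) = 1/20 ✓

α = 1/20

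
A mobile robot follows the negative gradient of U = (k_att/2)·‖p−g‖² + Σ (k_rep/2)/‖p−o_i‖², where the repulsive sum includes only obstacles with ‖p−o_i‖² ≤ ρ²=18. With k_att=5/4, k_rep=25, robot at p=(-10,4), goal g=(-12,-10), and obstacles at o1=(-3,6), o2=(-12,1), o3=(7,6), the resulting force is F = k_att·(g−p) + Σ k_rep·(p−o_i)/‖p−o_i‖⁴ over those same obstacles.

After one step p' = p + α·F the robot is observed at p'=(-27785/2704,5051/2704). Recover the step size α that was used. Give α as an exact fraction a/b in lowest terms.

α = 1/8

F_att = 5/4·(g−p) = 5/4·(-2,-14) = (-2.5000,-17.5000)
o1: d²=53 > ρ²=18 → inactive
o2: d²=13 ≤ ρ²=18; F_rep = 25·(2,3)/13² = (0.2959,0.4438)
o3: d²=293 > ρ²=18 → inactive
F = F_att + ΣF_rep = (-2.2041,-17.0562)
Δp = p'−p = (-0.2755,-2.1320); α = Δx/Fx = (-745/2704) / (-745/338) = 1/8
check: Δy/Fy = (-5765/2704) / (-5765/338) = 1/8 ✓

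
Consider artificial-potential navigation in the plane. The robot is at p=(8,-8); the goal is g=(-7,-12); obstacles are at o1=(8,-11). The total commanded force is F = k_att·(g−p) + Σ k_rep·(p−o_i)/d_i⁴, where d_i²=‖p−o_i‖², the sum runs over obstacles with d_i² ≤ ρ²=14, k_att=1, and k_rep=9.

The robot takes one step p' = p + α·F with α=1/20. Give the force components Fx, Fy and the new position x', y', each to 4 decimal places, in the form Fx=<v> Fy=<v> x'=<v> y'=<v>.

Fx=-15.0000 Fy=-3.6667 x'=7.2500 y'=-8.1833

F_att = 1·(g−p) = 1·(-15,-4) = (-15.0000,-4.0000)
o1: d²=9 ≤ ρ²=14; F_rep = 9·(0,3)/9² = (0.0000,0.3333)
F = F_att + ΣF_rep = (-15.0000,-3.6667)
p' = p + 1/20·F = (7.2500,-8.1833)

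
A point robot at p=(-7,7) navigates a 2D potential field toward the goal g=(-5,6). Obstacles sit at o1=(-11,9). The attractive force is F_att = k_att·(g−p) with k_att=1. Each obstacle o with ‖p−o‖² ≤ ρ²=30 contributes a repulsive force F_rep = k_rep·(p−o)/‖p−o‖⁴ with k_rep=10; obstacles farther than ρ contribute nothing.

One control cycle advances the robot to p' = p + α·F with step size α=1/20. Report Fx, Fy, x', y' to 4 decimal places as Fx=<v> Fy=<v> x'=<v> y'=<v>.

F_att = 1·(g−p) = 1·(2,-1) = (2.0000,-1.0000)
o1: d²=20 ≤ ρ²=30; F_rep = 10·(4,-2)/20² = (0.1000,-0.0500)
F = F_att + ΣF_rep = (2.1000,-1.0500)
p' = p + 1/20·F = (-6.8950,6.9475)

Fx=2.1000 Fy=-1.0500 x'=-6.8950 y'=6.9475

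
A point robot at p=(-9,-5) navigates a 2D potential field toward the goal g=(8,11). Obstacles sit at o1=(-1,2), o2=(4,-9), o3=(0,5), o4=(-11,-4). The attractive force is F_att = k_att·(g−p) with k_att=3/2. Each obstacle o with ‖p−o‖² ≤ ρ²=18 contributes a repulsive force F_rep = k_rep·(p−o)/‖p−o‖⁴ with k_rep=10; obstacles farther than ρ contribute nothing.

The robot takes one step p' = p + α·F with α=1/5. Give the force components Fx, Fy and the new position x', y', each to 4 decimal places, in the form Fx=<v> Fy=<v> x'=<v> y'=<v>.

Fx=26.3000 Fy=23.6000 x'=-3.7400 y'=-0.2800

F_att = 3/2·(g−p) = 3/2·(17,16) = (25.5000,24.0000)
o1: d²=113 > ρ²=18 → inactive
o2: d²=185 > ρ²=18 → inactive
o3: d²=181 > ρ²=18 → inactive
o4: d²=5 ≤ ρ²=18; F_rep = 10·(2,-1)/5² = (0.8000,-0.4000)
F = F_att + ΣF_rep = (26.3000,23.6000)
p' = p + 1/5·F = (-3.7400,-0.2800)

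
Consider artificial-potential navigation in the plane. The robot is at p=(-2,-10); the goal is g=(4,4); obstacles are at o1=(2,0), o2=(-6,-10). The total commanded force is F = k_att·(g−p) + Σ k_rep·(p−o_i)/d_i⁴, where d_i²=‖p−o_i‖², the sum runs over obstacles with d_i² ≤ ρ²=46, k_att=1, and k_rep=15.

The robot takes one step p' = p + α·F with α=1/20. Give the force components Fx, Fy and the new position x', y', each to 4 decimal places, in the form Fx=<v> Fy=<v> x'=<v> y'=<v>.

Fx=6.2344 Fy=14.0000 x'=-1.6883 y'=-9.3000

F_att = 1·(g−p) = 1·(6,14) = (6.0000,14.0000)
o1: d²=116 > ρ²=46 → inactive
o2: d²=16 ≤ ρ²=46; F_rep = 15·(4,0)/16² = (0.2344,0.0000)
F = F_att + ΣF_rep = (6.2344,14.0000)
p' = p + 1/20·F = (-1.6883,-9.3000)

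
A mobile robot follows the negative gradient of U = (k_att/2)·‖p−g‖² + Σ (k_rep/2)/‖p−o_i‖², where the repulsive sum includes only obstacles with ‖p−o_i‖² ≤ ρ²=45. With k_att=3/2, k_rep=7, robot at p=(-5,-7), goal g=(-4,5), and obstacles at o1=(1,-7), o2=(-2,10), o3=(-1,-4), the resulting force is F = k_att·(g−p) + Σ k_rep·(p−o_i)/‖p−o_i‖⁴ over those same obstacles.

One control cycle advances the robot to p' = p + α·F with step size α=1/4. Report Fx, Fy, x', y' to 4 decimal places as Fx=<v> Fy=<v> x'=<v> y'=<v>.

F_att = 3/2·(g−p) = 3/2·(1,12) = (1.5000,18.0000)
o1: d²=36 ≤ ρ²=45; F_rep = 7·(-6,0)/36² = (-0.0324,0.0000)
o2: d²=298 > ρ²=45 → inactive
o3: d²=25 ≤ ρ²=45; F_rep = 7·(-4,-3)/25² = (-0.0448,-0.0336)
F = F_att + ΣF_rep = (1.4228,17.9664)
p' = p + 1/4·F = (-4.6443,-2.5084)

Fx=1.4228 Fy=17.9664 x'=-4.6443 y'=-2.5084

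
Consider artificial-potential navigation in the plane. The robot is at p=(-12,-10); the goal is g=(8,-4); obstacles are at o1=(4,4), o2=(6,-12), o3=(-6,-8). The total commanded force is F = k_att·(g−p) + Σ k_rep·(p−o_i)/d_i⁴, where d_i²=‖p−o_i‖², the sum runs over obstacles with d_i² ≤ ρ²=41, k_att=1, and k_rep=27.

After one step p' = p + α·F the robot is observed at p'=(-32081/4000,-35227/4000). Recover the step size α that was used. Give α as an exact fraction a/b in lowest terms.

α = 1/5

F_att = 1·(g−p) = 1·(20,6) = (20.0000,6.0000)
o1: d²=452 > ρ²=41 → inactive
o2: d²=328 > ρ²=41 → inactive
o3: d²=40 ≤ ρ²=41; F_rep = 27·(-6,-2)/40² = (-0.1013,-0.0338)
F = F_att + ΣF_rep = (19.8987,5.9662)
Δp = p'−p = (3.9798,1.1932); α = Δx/Fx = (15919/4000) / (15919/800) = 1/5
check: Δy/Fy = (4773/4000) / (4773/800) = 1/5 ✓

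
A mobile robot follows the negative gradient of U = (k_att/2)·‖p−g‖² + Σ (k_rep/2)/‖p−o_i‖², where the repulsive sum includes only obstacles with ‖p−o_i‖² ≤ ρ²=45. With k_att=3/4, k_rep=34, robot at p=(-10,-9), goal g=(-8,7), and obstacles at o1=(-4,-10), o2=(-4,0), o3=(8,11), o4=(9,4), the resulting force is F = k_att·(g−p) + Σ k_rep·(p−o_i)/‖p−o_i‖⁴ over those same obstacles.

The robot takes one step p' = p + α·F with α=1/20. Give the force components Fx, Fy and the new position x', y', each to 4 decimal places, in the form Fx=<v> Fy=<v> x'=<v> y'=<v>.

F_att = 3/4·(g−p) = 3/4·(2,16) = (1.5000,12.0000)
o1: d²=37 ≤ ρ²=45; F_rep = 34·(-6,1)/37² = (-0.1490,0.0248)
o2: d²=117 > ρ²=45 → inactive
o3: d²=724 > ρ²=45 → inactive
o4: d²=530 > ρ²=45 → inactive
F = F_att + ΣF_rep = (1.3510,12.0248)
p' = p + 1/20·F = (-9.9325,-8.3988)

Fx=1.3510 Fy=12.0248 x'=-9.9325 y'=-8.3988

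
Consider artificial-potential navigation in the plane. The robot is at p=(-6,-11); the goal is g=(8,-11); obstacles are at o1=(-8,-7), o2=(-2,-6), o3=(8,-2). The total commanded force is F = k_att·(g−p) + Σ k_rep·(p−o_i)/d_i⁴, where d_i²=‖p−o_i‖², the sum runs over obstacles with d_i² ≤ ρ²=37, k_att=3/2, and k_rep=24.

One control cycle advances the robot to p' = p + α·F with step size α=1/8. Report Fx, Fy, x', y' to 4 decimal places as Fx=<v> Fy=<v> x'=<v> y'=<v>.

Fx=21.1200 Fy=-0.2400 x'=-3.3600 y'=-11.0300

F_att = 3/2·(g−p) = 3/2·(14,0) = (21.0000,0.0000)
o1: d²=20 ≤ ρ²=37; F_rep = 24·(2,-4)/20² = (0.1200,-0.2400)
o2: d²=41 > ρ²=37 → inactive
o3: d²=277 > ρ²=37 → inactive
F = F_att + ΣF_rep = (21.1200,-0.2400)
p' = p + 1/8·F = (-3.3600,-11.0300)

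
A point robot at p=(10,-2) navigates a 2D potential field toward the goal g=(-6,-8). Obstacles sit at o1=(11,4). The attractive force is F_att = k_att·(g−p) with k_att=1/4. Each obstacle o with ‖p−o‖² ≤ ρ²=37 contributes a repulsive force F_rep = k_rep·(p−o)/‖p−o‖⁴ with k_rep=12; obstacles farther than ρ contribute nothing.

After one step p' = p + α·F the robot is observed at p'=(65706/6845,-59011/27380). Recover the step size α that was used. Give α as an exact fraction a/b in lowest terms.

α = 1/10

F_att = 1/4·(g−p) = 1/4·(-16,-6) = (-4.0000,-1.5000)
o1: d²=37 ≤ ρ²=37; F_rep = 12·(-1,-6)/37² = (-0.0088,-0.0526)
F = F_att + ΣF_rep = (-4.0088,-1.5526)
Δp = p'−p = (-0.4009,-0.1553); α = Δx/Fx = (-2744/6845) / (-5488/1369) = 1/10
check: Δy/Fy = (-4251/27380) / (-4251/2738) = 1/10 ✓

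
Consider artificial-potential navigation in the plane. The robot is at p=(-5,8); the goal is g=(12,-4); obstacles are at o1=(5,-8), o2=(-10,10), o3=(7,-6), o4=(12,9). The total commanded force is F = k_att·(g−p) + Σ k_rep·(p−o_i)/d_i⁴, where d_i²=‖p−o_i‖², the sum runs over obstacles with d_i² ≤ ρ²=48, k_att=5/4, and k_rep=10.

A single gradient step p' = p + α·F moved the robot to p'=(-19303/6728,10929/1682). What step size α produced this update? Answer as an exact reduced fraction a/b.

F_att = 5/4·(g−p) = 5/4·(17,-12) = (21.2500,-15.0000)
o1: d²=356 > ρ²=48 → inactive
o2: d²=29 ≤ ρ²=48; F_rep = 10·(5,-2)/29² = (0.0595,-0.0238)
o3: d²=340 > ρ²=48 → inactive
o4: d²=290 > ρ²=48 → inactive
F = F_att + ΣF_rep = (21.3095,-15.0238)
Δp = p'−p = (2.1309,-1.5024); α = Δx/Fx = (14337/6728) / (71685/3364) = 1/10
check: Δy/Fy = (-2527/1682) / (-12635/841) = 1/10 ✓

α = 1/10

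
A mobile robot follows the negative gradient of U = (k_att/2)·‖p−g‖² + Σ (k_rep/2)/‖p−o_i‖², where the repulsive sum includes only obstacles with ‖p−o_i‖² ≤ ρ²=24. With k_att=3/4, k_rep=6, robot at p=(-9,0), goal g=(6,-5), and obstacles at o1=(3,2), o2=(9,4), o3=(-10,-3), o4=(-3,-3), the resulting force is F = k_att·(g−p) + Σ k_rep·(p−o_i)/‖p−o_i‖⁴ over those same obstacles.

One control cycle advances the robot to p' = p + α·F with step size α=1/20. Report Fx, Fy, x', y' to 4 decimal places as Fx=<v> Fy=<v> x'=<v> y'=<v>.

F_att = 3/4·(g−p) = 3/4·(15,-5) = (11.2500,-3.7500)
o1: d²=148 > ρ²=24 → inactive
o2: d²=340 > ρ²=24 → inactive
o3: d²=10 ≤ ρ²=24; F_rep = 6·(1,3)/10² = (0.0600,0.1800)
o4: d²=45 > ρ²=24 → inactive
F = F_att + ΣF_rep = (11.3100,-3.5700)
p' = p + 1/20·F = (-8.4345,-0.1785)

Fx=11.3100 Fy=-3.5700 x'=-8.4345 y'=-0.1785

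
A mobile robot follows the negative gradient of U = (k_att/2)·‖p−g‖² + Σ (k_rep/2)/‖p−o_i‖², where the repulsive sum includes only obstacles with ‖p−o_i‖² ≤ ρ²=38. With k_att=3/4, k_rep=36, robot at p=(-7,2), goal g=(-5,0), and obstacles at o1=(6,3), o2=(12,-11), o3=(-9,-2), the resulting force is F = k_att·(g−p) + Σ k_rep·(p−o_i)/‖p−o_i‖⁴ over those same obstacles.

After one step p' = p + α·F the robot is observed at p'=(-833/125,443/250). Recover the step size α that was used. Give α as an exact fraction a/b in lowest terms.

α = 1/5

F_att = 3/4·(g−p) = 3/4·(2,-2) = (1.5000,-1.5000)
o1: d²=170 > ρ²=38 → inactive
o2: d²=530 > ρ²=38 → inactive
o3: d²=20 ≤ ρ²=38; F_rep = 36·(2,4)/20² = (0.1800,0.3600)
F = F_att + ΣF_rep = (1.6800,-1.1400)
Δp = p'−p = (0.3360,-0.2280); α = Δx/Fx = (42/125) / (42/25) = 1/5
check: Δy/Fy = (-57/250) / (-57/50) = 1/5 ✓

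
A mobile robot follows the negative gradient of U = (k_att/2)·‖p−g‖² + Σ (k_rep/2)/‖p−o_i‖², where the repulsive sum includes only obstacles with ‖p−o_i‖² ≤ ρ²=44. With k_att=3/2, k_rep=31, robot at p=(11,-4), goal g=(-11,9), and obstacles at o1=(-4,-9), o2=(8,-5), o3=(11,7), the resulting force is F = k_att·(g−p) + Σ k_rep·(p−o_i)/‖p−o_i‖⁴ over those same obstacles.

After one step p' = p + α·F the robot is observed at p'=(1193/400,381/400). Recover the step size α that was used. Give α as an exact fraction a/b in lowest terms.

F_att = 3/2·(g−p) = 3/2·(-22,13) = (-33.0000,19.5000)
o1: d²=250 > ρ²=44 → inactive
o2: d²=10 ≤ ρ²=44; F_rep = 31·(3,1)/10² = (0.9300,0.3100)
o3: d²=121 > ρ²=44 → inactive
F = F_att + ΣF_rep = (-32.0700,19.8100)
Δp = p'−p = (-8.0175,4.9525); α = Δx/Fx = (-3207/400) / (-3207/100) = 1/4
check: Δy/Fy = (1981/400) / (1981/100) = 1/4 ✓

α = 1/4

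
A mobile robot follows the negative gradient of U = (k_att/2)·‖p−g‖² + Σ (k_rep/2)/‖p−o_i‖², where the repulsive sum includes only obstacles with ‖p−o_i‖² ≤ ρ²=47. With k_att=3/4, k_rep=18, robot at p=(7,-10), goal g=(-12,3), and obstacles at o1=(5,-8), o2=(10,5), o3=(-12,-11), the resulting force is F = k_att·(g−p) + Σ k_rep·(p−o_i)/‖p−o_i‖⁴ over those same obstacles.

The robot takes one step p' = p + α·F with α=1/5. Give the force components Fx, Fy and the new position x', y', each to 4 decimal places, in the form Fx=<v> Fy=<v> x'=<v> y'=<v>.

Fx=-13.6875 Fy=9.1875 x'=4.2625 y'=-8.1625

F_att = 3/4·(g−p) = 3/4·(-19,13) = (-14.2500,9.7500)
o1: d²=8 ≤ ρ²=47; F_rep = 18·(2,-2)/8² = (0.5625,-0.5625)
o2: d²=234 > ρ²=47 → inactive
o3: d²=362 > ρ²=47 → inactive
F = F_att + ΣF_rep = (-13.6875,9.1875)
p' = p + 1/5·F = (4.2625,-8.1625)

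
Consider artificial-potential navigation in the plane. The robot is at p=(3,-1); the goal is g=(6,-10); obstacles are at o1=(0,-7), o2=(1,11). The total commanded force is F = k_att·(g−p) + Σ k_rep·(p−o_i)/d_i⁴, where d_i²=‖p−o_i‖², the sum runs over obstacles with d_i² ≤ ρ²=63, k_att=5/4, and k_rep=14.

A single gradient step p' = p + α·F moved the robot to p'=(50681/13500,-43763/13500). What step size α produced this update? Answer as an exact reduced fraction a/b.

α = 1/5

F_att = 5/4·(g−p) = 5/4·(3,-9) = (3.7500,-11.2500)
o1: d²=45 ≤ ρ²=63; F_rep = 14·(3,6)/45² = (0.0207,0.0415)
o2: d²=148 > ρ²=63 → inactive
F = F_att + ΣF_rep = (3.7707,-11.2085)
Δp = p'−p = (0.7541,-2.2417); α = Δx/Fx = (10181/13500) / (10181/2700) = 1/5
check: Δy/Fy = (-30263/13500) / (-30263/2700) = 1/5 ✓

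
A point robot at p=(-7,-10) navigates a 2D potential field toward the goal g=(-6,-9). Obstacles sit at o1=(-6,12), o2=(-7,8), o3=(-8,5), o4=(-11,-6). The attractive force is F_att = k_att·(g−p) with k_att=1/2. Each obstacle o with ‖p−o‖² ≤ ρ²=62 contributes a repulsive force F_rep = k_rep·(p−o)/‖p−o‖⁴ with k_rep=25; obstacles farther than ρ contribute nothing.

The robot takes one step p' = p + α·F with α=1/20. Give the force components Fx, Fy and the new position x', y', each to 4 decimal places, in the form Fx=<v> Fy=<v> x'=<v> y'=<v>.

Fx=0.5977 Fy=0.4023 x'=-6.9701 y'=-9.9799

F_att = 1/2·(g−p) = 1/2·(1,1) = (0.5000,0.5000)
o1: d²=485 > ρ²=62 → inactive
o2: d²=324 > ρ²=62 → inactive
o3: d²=226 > ρ²=62 → inactive
o4: d²=32 ≤ ρ²=62; F_rep = 25·(4,-4)/32² = (0.0977,-0.0977)
F = F_att + ΣF_rep = (0.5977,0.4023)
p' = p + 1/20·F = (-6.9701,-9.9799)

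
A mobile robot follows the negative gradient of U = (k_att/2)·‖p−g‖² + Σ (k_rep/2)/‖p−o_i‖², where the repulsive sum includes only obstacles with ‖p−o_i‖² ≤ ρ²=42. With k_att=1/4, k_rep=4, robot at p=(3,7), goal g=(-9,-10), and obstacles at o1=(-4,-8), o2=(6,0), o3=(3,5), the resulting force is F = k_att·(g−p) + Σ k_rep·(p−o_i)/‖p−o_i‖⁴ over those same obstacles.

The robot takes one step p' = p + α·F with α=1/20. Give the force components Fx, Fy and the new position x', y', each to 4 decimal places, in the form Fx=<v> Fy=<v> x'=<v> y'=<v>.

Fx=-3.0000 Fy=-3.7500 x'=2.8500 y'=6.8125

F_att = 1/4·(g−p) = 1/4·(-12,-17) = (-3.0000,-4.2500)
o1: d²=274 > ρ²=42 → inactive
o2: d²=58 > ρ²=42 → inactive
o3: d²=4 ≤ ρ²=42; F_rep = 4·(0,2)/4² = (0.0000,0.5000)
F = F_att + ΣF_rep = (-3.0000,-3.7500)
p' = p + 1/20·F = (2.8500,6.8125)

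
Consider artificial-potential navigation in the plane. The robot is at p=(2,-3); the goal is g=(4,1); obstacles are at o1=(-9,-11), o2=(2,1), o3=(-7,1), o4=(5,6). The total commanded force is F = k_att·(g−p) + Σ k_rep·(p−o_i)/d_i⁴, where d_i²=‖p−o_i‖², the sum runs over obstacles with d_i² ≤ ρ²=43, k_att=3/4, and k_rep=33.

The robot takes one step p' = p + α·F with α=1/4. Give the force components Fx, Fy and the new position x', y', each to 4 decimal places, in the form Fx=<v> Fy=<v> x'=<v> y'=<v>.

F_att = 3/4·(g−p) = 3/4·(2,4) = (1.5000,3.0000)
o1: d²=185 > ρ²=43 → inactive
o2: d²=16 ≤ ρ²=43; F_rep = 33·(0,-4)/16² = (0.0000,-0.5156)
o3: d²=97 > ρ²=43 → inactive
o4: d²=90 > ρ²=43 → inactive
F = F_att + ΣF_rep = (1.5000,2.4844)
p' = p + 1/4·F = (2.3750,-2.3789)

Fx=1.5000 Fy=2.4844 x'=2.3750 y'=-2.3789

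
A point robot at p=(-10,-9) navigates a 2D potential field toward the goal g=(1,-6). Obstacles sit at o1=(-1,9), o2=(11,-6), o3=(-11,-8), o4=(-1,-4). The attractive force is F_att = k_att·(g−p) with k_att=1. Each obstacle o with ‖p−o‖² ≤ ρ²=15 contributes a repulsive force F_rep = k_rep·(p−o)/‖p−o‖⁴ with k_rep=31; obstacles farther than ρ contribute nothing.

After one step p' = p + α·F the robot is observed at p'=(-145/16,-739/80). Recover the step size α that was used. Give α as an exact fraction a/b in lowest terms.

α = 1/20

F_att = 1·(g−p) = 1·(11,3) = (11.0000,3.0000)
o1: d²=405 > ρ²=15 → inactive
o2: d²=450 > ρ²=15 → inactive
o3: d²=2 ≤ ρ²=15; F_rep = 31·(1,-1)/2² = (7.7500,-7.7500)
o4: d²=106 > ρ²=15 → inactive
F = F_att + ΣF_rep = (18.7500,-4.7500)
Δp = p'−p = (0.9375,-0.2375); α = Δx/Fx = (15/16) / (75/4) = 1/20
check: Δy/Fy = (-19/80) / (-19/4) = 1/20 ✓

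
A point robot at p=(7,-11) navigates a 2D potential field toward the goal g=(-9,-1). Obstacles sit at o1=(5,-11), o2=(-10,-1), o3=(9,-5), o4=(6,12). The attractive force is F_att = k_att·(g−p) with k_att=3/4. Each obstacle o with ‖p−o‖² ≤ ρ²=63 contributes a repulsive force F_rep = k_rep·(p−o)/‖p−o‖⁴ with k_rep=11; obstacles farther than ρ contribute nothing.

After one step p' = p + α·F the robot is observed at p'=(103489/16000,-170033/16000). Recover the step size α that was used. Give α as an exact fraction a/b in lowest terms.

F_att = 3/4·(g−p) = 3/4·(-16,10) = (-12.0000,7.5000)
o1: d²=4 ≤ ρ²=63; F_rep = 11·(2,0)/4² = (1.3750,0.0000)
o2: d²=389 > ρ²=63 → inactive
o3: d²=40 ≤ ρ²=63; F_rep = 11·(-2,-6)/40² = (-0.0138,-0.0413)
o4: d²=530 > ρ²=63 → inactive
F = F_att + ΣF_rep = (-10.6387,7.4588)
Δp = p'−p = (-0.5319,0.3729); α = Δx/Fx = (-8511/16000) / (-8511/800) = 1/20
check: Δy/Fy = (5967/16000) / (5967/800) = 1/20 ✓

α = 1/20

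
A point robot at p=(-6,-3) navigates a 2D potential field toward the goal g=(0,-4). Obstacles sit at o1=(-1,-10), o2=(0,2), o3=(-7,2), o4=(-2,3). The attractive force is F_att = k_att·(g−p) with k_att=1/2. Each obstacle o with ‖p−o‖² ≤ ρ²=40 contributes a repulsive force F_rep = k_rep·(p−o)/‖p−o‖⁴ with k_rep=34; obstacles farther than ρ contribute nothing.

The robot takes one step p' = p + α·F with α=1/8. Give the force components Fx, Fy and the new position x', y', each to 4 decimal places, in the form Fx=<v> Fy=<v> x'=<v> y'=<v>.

Fx=3.0503 Fy=-0.7515 x'=-5.6187 y'=-3.0939

F_att = 1/2·(g−p) = 1/2·(6,-1) = (3.0000,-0.5000)
o1: d²=74 > ρ²=40 → inactive
o2: d²=61 > ρ²=40 → inactive
o3: d²=26 ≤ ρ²=40; F_rep = 34·(1,-5)/26² = (0.0503,-0.2515)
o4: d²=52 > ρ²=40 → inactive
F = F_att + ΣF_rep = (3.0503,-0.7515)
p' = p + 1/8·F = (-5.6187,-3.0939)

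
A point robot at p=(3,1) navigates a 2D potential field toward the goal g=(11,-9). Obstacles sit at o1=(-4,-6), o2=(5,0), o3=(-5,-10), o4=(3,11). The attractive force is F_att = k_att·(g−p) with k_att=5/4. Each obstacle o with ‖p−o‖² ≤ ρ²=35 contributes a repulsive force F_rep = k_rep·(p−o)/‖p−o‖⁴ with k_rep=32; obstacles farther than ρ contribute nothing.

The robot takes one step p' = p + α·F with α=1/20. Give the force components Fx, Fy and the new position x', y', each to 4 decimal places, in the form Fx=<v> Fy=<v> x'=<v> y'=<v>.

F_att = 5/4·(g−p) = 5/4·(8,-10) = (10.0000,-12.5000)
o1: d²=98 > ρ²=35 → inactive
o2: d²=5 ≤ ρ²=35; F_rep = 32·(-2,1)/5² = (-2.5600,1.2800)
o3: d²=185 > ρ²=35 → inactive
o4: d²=100 > ρ²=35 → inactive
F = F_att + ΣF_rep = (7.4400,-11.2200)
p' = p + 1/20·F = (3.3720,0.4390)

Fx=7.4400 Fy=-11.2200 x'=3.3720 y'=0.4390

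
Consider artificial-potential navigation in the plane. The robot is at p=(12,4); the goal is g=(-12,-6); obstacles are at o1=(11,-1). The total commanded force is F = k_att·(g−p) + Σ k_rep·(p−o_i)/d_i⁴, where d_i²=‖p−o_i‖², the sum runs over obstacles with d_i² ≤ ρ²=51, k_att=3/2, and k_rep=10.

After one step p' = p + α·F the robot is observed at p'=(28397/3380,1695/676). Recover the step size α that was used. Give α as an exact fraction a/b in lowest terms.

F_att = 3/2·(g−p) = 3/2·(-24,-10) = (-36.0000,-15.0000)
o1: d²=26 ≤ ρ²=51; F_rep = 10·(1,5)/26² = (0.0148,0.0740)
F = F_att + ΣF_rep = (-35.9852,-14.9260)
Δp = p'−p = (-3.5985,-1.4926); α = Δx/Fx = (-12163/3380) / (-12163/338) = 1/10
check: Δy/Fy = (-1009/676) / (-5045/338) = 1/10 ✓

α = 1/10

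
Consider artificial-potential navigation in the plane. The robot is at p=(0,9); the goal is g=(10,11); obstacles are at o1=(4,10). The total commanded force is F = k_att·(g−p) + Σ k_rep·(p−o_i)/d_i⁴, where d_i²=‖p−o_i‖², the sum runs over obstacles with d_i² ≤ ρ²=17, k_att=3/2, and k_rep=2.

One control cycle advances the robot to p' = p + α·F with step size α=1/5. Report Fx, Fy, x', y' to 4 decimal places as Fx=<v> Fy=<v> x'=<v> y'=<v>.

F_att = 3/2·(g−p) = 3/2·(10,2) = (15.0000,3.0000)
o1: d²=17 ≤ ρ²=17; F_rep = 2·(-4,-1)/17² = (-0.0277,-0.0069)
F = F_att + ΣF_rep = (14.9723,2.9931)
p' = p + 1/5·F = (2.9945,9.5986)

Fx=14.9723 Fy=2.9931 x'=2.9945 y'=9.5986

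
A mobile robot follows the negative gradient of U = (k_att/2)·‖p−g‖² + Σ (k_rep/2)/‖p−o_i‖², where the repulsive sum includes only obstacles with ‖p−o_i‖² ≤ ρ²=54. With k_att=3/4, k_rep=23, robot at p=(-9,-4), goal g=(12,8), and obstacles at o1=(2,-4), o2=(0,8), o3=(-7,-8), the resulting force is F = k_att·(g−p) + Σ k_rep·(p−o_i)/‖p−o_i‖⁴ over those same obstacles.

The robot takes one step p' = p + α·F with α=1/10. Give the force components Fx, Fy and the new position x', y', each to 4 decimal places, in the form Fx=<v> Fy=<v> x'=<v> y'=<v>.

Fx=15.6350 Fy=9.2300 x'=-7.4365 y'=-3.0770

F_att = 3/4·(g−p) = 3/4·(21,12) = (15.7500,9.0000)
o1: d²=121 > ρ²=54 → inactive
o2: d²=225 > ρ²=54 → inactive
o3: d²=20 ≤ ρ²=54; F_rep = 23·(-2,4)/20² = (-0.1150,0.2300)
F = F_att + ΣF_rep = (15.6350,9.2300)
p' = p + 1/10·F = (-7.4365,-3.0770)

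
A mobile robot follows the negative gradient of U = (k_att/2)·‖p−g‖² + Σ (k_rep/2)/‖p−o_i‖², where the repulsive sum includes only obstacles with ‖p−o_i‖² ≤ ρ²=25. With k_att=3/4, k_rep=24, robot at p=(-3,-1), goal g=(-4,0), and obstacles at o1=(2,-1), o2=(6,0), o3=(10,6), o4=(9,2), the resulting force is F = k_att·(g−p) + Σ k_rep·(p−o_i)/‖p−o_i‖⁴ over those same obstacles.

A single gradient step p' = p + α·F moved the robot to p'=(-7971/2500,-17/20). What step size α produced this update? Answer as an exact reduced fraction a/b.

α = 1/5

F_att = 3/4·(g−p) = 3/4·(-1,1) = (-0.7500,0.7500)
o1: d²=25 ≤ ρ²=25; F_rep = 24·(-5,0)/25² = (-0.1920,0.0000)
o2: d²=82 > ρ²=25 → inactive
o3: d²=218 > ρ²=25 → inactive
o4: d²=153 > ρ²=25 → inactive
F = F_att + ΣF_rep = (-0.9420,0.7500)
Δp = p'−p = (-0.1884,0.1500); α = Δx/Fx = (-471/2500) / (-471/500) = 1/5
check: Δy/Fy = (3/20) / (3/4) = 1/5 ✓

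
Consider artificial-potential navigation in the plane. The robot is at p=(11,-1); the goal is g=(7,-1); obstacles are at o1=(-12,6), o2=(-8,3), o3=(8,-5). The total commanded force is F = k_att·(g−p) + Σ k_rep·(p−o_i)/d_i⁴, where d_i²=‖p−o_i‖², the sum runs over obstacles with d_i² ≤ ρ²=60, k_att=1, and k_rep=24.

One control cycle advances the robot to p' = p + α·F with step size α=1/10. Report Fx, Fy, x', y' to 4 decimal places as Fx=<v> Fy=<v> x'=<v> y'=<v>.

F_att = 1·(g−p) = 1·(-4,0) = (-4.0000,0.0000)
o1: d²=578 > ρ²=60 → inactive
o2: d²=377 > ρ²=60 → inactive
o3: d²=25 ≤ ρ²=60; F_rep = 24·(3,4)/25² = (0.1152,0.1536)
F = F_att + ΣF_rep = (-3.8848,0.1536)
p' = p + 1/10·F = (10.6115,-0.9846)

Fx=-3.8848 Fy=0.1536 x'=10.6115 y'=-0.9846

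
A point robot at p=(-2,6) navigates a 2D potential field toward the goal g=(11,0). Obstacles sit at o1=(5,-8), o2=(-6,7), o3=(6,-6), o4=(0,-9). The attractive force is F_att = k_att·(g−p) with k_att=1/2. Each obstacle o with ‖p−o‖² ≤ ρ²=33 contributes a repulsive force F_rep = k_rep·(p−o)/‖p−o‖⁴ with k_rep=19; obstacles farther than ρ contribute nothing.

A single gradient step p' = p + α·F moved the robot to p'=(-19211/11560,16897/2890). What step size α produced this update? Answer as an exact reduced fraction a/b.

α = 1/20

F_att = 1/2·(g−p) = 1/2·(13,-6) = (6.5000,-3.0000)
o1: d²=245 > ρ²=33 → inactive
o2: d²=17 ≤ ρ²=33; F_rep = 19·(4,-1)/17² = (0.2630,-0.0657)
o3: d²=208 > ρ²=33 → inactive
o4: d²=229 > ρ²=33 → inactive
F = F_att + ΣF_rep = (6.7630,-3.0657)
Δp = p'−p = (0.3381,-0.1533); α = Δx/Fx = (3909/11560) / (3909/578) = 1/20
check: Δy/Fy = (-443/2890) / (-886/289) = 1/20 ✓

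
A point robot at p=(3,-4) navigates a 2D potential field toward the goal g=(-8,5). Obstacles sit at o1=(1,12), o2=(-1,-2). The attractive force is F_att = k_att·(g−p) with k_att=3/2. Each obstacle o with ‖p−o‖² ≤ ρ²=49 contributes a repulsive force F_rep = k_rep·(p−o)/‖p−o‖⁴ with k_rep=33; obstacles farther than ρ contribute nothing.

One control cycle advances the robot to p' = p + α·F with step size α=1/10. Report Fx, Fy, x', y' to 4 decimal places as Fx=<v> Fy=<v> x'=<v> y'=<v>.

F_att = 3/2·(g−p) = 3/2·(-11,9) = (-16.5000,13.5000)
o1: d²=260 > ρ²=49 → inactive
o2: d²=20 ≤ ρ²=49; F_rep = 33·(4,-2)/20² = (0.3300,-0.1650)
F = F_att + ΣF_rep = (-16.1700,13.3350)
p' = p + 1/10·F = (1.3830,-2.6665)

Fx=-16.1700 Fy=13.3350 x'=1.3830 y'=-2.6665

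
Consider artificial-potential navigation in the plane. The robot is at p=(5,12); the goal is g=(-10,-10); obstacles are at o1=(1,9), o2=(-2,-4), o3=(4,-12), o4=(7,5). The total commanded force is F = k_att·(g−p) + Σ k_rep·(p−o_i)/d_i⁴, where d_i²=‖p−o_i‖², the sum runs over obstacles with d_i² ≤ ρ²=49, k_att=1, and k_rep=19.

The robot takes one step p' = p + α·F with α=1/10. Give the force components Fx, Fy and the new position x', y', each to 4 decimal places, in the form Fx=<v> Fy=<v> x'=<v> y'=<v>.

F_att = 1·(g−p) = 1·(-15,-22) = (-15.0000,-22.0000)
o1: d²=25 ≤ ρ²=49; F_rep = 19·(4,3)/25² = (0.1216,0.0912)
o2: d²=305 > ρ²=49 → inactive
o3: d²=577 > ρ²=49 → inactive
o4: d²=53 > ρ²=49 → inactive
F = F_att + ΣF_rep = (-14.8784,-21.9088)
p' = p + 1/10·F = (3.5122,9.8091)

Fx=-14.8784 Fy=-21.9088 x'=3.5122 y'=9.8091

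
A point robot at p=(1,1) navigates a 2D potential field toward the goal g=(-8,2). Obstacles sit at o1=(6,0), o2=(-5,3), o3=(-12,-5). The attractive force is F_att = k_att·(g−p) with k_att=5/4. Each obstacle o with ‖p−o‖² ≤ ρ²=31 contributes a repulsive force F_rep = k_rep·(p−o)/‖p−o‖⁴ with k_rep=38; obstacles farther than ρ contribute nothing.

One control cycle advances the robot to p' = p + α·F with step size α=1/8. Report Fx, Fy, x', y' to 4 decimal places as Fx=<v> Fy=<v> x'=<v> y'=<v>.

Fx=-11.5311 Fy=1.3062 x'=-0.4414 y'=1.1633

F_att = 5/4·(g−p) = 5/4·(-9,1) = (-11.2500,1.2500)
o1: d²=26 ≤ ρ²=31; F_rep = 38·(-5,1)/26² = (-0.2811,0.0562)
o2: d²=40 > ρ²=31 → inactive
o3: d²=205 > ρ²=31 → inactive
F = F_att + ΣF_rep = (-11.5311,1.3062)
p' = p + 1/8·F = (-0.4414,1.1633)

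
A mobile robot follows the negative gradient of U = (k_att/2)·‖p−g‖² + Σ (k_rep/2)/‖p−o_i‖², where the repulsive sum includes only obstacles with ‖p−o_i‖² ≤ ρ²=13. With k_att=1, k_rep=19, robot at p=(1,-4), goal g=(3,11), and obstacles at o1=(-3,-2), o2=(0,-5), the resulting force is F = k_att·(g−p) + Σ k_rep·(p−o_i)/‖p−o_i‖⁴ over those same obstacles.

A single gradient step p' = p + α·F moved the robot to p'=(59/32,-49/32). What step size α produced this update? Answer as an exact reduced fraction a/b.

α = 1/8

F_att = 1·(g−p) = 1·(2,15) = (2.0000,15.0000)
o1: d²=20 > ρ²=13 → inactive
o2: d²=2 ≤ ρ²=13; F_rep = 19·(1,1)/2² = (4.7500,4.7500)
F = F_att + ΣF_rep = (6.7500,19.7500)
Δp = p'−p = (0.8438,2.4688); α = Δx/Fx = (27/32) / (27/4) = 1/8
check: Δy/Fy = (79/32) / (79/4) = 1/8 ✓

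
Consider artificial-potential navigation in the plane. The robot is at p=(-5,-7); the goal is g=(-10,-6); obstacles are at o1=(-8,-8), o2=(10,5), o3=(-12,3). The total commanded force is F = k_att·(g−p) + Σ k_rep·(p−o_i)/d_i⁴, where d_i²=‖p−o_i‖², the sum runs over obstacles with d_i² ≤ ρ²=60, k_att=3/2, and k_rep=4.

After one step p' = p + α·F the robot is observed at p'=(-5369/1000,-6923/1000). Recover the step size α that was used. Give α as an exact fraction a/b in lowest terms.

α = 1/20

F_att = 3/2·(g−p) = 3/2·(-5,1) = (-7.5000,1.5000)
o1: d²=10 ≤ ρ²=60; F_rep = 4·(3,1)/10² = (0.1200,0.0400)
o2: d²=369 > ρ²=60 → inactive
o3: d²=149 > ρ²=60 → inactive
F = F_att + ΣF_rep = (-7.3800,1.5400)
Δp = p'−p = (-0.3690,0.0770); α = Δx/Fx = (-369/1000) / (-369/50) = 1/20
check: Δy/Fy = (77/1000) / (77/50) = 1/20 ✓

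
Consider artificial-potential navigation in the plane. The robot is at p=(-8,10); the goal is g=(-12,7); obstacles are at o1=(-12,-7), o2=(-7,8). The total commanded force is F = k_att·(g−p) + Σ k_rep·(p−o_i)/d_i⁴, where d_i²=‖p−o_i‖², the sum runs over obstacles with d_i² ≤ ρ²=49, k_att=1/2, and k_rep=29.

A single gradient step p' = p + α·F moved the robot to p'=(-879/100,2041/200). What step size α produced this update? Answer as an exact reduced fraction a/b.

F_att = 1/2·(g−p) = 1/2·(-4,-3) = (-2.0000,-1.5000)
o1: d²=305 > ρ²=49 → inactive
o2: d²=5 ≤ ρ²=49; F_rep = 29·(-1,2)/5² = (-1.1600,2.3200)
F = F_att + ΣF_rep = (-3.1600,0.8200)
Δp = p'−p = (-0.7900,0.2050); α = Δx/Fx = (-79/100) / (-79/25) = 1/4
check: Δy/Fy = (41/200) / (41/50) = 1/4 ✓

α = 1/4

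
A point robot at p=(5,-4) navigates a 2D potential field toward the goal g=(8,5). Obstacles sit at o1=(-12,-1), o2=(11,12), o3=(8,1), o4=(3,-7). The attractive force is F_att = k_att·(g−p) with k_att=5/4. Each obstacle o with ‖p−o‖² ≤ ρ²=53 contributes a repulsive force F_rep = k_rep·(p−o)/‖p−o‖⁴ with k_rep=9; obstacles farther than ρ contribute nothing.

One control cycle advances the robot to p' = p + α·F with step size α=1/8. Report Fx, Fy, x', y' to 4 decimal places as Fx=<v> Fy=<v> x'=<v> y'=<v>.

Fx=3.8332 Fy=11.3708 x'=5.4791 y'=-2.5786

F_att = 5/4·(g−p) = 5/4·(3,9) = (3.7500,11.2500)
o1: d²=298 > ρ²=53 → inactive
o2: d²=292 > ρ²=53 → inactive
o3: d²=34 ≤ ρ²=53; F_rep = 9·(-3,-5)/34² = (-0.0234,-0.0389)
o4: d²=13 ≤ ρ²=53; F_rep = 9·(2,3)/13² = (0.1065,0.1598)
F = F_att + ΣF_rep = (3.8332,11.3708)
p' = p + 1/8·F = (5.4791,-2.5786)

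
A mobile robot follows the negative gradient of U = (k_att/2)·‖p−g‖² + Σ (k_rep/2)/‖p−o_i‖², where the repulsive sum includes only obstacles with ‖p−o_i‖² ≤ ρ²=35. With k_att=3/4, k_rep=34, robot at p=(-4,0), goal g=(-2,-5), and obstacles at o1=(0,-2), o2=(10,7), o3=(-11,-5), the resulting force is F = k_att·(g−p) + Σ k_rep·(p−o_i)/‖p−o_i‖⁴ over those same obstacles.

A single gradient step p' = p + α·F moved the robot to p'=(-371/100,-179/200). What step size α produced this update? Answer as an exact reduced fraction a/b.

F_att = 3/4·(g−p) = 3/4·(2,-5) = (1.5000,-3.7500)
o1: d²=20 ≤ ρ²=35; F_rep = 34·(-4,2)/20² = (-0.3400,0.1700)
o2: d²=245 > ρ²=35 → inactive
o3: d²=74 > ρ²=35 → inactive
F = F_att + ΣF_rep = (1.1600,-3.5800)
Δp = p'−p = (0.2900,-0.8950); α = Δx/Fx = (29/100) / (29/25) = 1/4
check: Δy/Fy = (-179/200) / (-179/50) = 1/4 ✓

α = 1/4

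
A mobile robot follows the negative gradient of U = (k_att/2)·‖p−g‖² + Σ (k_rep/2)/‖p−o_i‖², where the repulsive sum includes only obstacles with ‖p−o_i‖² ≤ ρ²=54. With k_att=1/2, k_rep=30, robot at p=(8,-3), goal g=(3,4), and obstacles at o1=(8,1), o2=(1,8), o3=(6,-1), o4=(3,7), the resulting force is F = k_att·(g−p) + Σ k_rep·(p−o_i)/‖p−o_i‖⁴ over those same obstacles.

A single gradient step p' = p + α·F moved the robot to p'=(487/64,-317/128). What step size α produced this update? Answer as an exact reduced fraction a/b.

F_att = 1/2·(g−p) = 1/2·(-5,7) = (-2.5000,3.5000)
o1: d²=16 ≤ ρ²=54; F_rep = 30·(0,-4)/16² = (0.0000,-0.4688)
o2: d²=170 > ρ²=54 → inactive
o3: d²=8 ≤ ρ²=54; F_rep = 30·(2,-2)/8² = (0.9375,-0.9375)
o4: d²=125 > ρ²=54 → inactive
F = F_att + ΣF_rep = (-1.5625,2.0938)
Δp = p'−p = (-0.3906,0.5234); α = Δx/Fx = (-25/64) / (-25/16) = 1/4
check: Δy/Fy = (67/128) / (67/32) = 1/4 ✓

α = 1/4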